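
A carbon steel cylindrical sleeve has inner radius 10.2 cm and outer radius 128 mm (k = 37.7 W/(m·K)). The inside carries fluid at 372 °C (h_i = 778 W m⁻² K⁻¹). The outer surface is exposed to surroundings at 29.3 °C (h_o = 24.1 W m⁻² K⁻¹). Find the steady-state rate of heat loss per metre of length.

Q' = 6280 W/m

Treat each layer as a resistance in series:
  R'_conv,in = 1/(2πr h) = 1/(2π·0.102·778) = 0.002006 m·K/W
  R'_carbon steel = ln(0.128/0.102)/(2πk) = 0.2271/(2π·37.7) = 9.585×10^-4 m·K/W
  R'_conv,out = 1/(2πr h) = 1/(2π·0.128·24.1) = 0.05159 m·K/W
ΣR = 0.002006 + 9.585×10^-4 + 0.05159 = 0.05455 m·K/W
Q' = ΔT/ΣR = (372 °C − 29.3 °C)/0.05455 = 6280 W/m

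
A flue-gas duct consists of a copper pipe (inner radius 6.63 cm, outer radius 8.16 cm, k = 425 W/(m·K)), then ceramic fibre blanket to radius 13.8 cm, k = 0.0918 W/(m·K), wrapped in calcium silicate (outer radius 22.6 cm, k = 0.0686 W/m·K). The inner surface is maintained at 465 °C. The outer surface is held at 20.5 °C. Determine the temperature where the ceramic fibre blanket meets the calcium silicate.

T = 268 °C

Treat each layer as a resistance in series:
  R'_copper = ln(0.0816/0.0663)/(2πk) = 0.2076/(2π·425) = 7.776×10^-5 m·K/W
  R'_ceramic fibre blanket = ln(0.138/0.0816)/(2πk) = 0.5254/(2π·0.0918) = 0.9109 m·K/W
  R'_calcium silicate = ln(0.226/0.138)/(2πk) = 0.4933/(2π·0.0686) = 1.144 m·K/W
ΣR = 7.776×10^-5 + 0.9109 + 1.144 = 2.055 m·K/W
Q' = ΔT/ΣR = (465 °C − 20.5 °C)/2.055 = 216.3 W/m
From the inner boundary to the ceramic fibre blanket/calcium silicate interface, ΣR_partial = 0.9110 m·K/W.
T_interface = T_in − Q'·ΣR_partial = 465 °C − (216.3)(0.9110) = 268 °C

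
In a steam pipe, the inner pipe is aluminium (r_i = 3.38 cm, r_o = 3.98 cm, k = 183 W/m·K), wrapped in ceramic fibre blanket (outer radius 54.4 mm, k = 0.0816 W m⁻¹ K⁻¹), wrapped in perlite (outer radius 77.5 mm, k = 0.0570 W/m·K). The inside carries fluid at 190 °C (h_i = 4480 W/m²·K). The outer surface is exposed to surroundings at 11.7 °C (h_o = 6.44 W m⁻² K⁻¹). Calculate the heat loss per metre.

Q' = 93.0 W/m

Treat each layer as a resistance in series:
  R'_conv,in = 1/(2πr h) = 1/(2π·0.0338·4480) = 0.001051 m·K/W
  R'_aluminium = ln(0.0398/0.0338)/(2πk) = 0.1634/(2π·183) = 1.421×10^-4 m·K/W
  R'_ceramic fibre blanket = ln(0.0544/0.0398)/(2πk) = 0.3125/(2π·0.0816) = 0.6095 m·K/W
  R'_perlite = ln(0.0775/0.0544)/(2πk) = 0.3539/(2π·0.0570) = 0.9882 m·K/W
  R'_conv,out = 1/(2πr h) = 1/(2π·0.0775·6.44) = 0.3189 m·K/W
ΣR = 0.001051 + 1.421×10^-4 + 0.6095 + 0.9882 + 0.3189 = 1.918 m·K/W
Q' = ΔT/ΣR = (190 °C − 11.7 °C)/1.918 = 93.0 W/m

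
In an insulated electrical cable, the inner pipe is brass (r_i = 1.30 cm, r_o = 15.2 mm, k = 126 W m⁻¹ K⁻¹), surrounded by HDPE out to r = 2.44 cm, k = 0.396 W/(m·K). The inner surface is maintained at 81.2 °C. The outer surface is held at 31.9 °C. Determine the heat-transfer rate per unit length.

Q' = 259 W/m

Resistance network (inner→outer):
  R'_brass = ln(0.0152/0.0130)/(2πk) = 0.1563/(2π·126) = 1.975×10^-4 m·K/W
  R'_HDPE = ln(0.0244/0.0152)/(2πk) = 0.4733/(2π·0.396) = 0.1902 m·K/W
ΣR = 1.975×10^-4 + 0.1902 = 0.1904 m·K/W
Q' = ΔT/ΣR = (81.2 °C − 31.9 °C)/0.1904 = 259 W/m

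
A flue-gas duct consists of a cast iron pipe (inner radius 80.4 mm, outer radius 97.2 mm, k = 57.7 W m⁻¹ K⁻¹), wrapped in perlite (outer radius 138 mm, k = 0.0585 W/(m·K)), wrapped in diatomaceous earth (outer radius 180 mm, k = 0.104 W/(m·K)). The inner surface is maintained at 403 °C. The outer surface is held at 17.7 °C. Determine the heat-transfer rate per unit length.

Q' = 283 W/m

Resistance network (inner→outer):
  R'_cast iron = ln(0.0972/0.0804)/(2πk) = 0.1898/(2π·57.7) = 5.234×10^-4 m·K/W
  R'_perlite = ln(0.138/0.0972)/(2πk) = 0.3505/(2π·0.0585) = 0.9535 m·K/W
  R'_diatomaceous earth = ln(0.180/0.138)/(2πk) = 0.2657/(2π·0.104) = 0.4066 m·K/W
ΣR = 5.234×10^-4 + 0.9535 + 0.4066 = 1.361 m·K/W
Q' = ΔT/ΣR = (403 °C − 17.7 °C)/1.361 = 283 W/m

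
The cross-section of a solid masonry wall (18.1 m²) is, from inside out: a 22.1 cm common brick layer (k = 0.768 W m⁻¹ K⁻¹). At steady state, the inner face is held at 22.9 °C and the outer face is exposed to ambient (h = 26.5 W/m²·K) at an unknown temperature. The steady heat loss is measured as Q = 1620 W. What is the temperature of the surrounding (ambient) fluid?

Series resistances:
  R_common brick = L/(kA) = 0.221/(0.768·18.1) = 0.01590 K/W
  R_conv,out = 1/(hA) = 1/(26.5·18.1) = 0.002085 K/W
ΣR = 0.01798 K/W
ΔT = Q·ΣR = 1620 × 0.01798 = 29.13 K
Heat flows outward, so T_out = T_in − ΔT = 22.9 − 29.13 = -6.23 °C

T_out = -6.23 °C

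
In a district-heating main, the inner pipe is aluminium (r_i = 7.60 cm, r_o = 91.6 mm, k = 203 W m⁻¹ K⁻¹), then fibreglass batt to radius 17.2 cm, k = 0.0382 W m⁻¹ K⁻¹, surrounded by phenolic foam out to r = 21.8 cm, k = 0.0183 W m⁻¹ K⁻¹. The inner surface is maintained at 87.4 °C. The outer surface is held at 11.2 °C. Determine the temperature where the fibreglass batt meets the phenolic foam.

Treat each layer as a resistance in series:
  R'_aluminium = ln(0.0916/0.0760)/(2πk) = 0.1867/(2π·203) = 1.464×10^-4 m·K/W
  R'_fibreglass batt = ln(0.172/0.0916)/(2πk) = 0.6301/(2π·0.0382) = 2.625 m·K/W
  R'_phenolic foam = ln(0.218/0.172)/(2πk) = 0.2370/(2π·0.0183) = 2.061 m·K/W
ΣR = 1.464×10^-4 + 2.625 + 2.061 = 4.686 m·K/W
Q' = ΔT/ΣR = (87.4 °C − 11.2 °C)/4.686 = 16.26 W/m
From the inner boundary to the fibreglass batt/phenolic foam interface, ΣR_partial = 2.625 m·K/W.
T_interface = T_in − Q'·ΣR_partial = 87.4 °C − (16.26)(2.625) = 44.7 °C

T = 44.7 °C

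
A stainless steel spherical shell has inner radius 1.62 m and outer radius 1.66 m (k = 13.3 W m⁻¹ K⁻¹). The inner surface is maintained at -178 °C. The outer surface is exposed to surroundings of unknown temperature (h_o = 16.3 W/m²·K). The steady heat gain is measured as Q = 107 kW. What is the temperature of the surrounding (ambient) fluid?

Sum the resistances:
  R_stainless steel = (1/1.62 − 1/1.66)/(4πk) = 0.01487/(4π·13.3) = 8.900×10^-5 K/W
  R_conv,out = 1/(4πr²h) = 1/(4π·1.66²·16.3) = 0.001772 K/W
ΣR = 0.001861 K/W
ΔT = Q·ΣR = 1.07×10^5 × 0.001861 = 199.1 K
Heat flows inward, so T_out = T_in + ΔT = -178 + 199.1 = 21.1 °C

T_out = 21.1 °C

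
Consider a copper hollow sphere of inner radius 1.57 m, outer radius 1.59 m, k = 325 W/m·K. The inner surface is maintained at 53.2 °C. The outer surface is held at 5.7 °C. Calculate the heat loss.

Q = 4πk·ΔT/(1/r₁ − 1/r₂) = 4π × 325 × 47.5 / (1/1.57 − 1/1.59) = 2.42×10^7 W

Q = 24200 kW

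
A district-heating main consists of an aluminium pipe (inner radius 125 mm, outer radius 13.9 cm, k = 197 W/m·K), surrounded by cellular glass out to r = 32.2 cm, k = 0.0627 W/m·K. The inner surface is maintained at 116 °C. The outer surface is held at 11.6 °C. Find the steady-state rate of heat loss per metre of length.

Series thermal resistances, inner to outer:
  R'_aluminium = ln(0.139/0.125)/(2πk) = 0.1062/(2π·197) = 8.577×10^-5 m·K/W
  R'_cellular glass = ln(0.322/0.139)/(2πk) = 0.8401/(2π·0.0627) = 2.132 m·K/W
ΣR = 8.577×10^-5 + 2.132 = 2.132 m·K/W
Q' = ΔT/ΣR = (116 °C − 11.6 °C)/2.132 = 49.0 W/m

Q' = 49.0 W/m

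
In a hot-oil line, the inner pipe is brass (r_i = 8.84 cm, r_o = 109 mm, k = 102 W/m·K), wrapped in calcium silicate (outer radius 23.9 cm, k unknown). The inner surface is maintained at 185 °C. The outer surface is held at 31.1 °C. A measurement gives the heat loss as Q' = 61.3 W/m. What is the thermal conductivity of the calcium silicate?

ΣR = ΔT/Q' = |185 − 31.1|/61.3 = 2.511 m·K/W
Known resistances:
  R'_brass = ln(0.109/0.0884)/(2πk) = 0.2095/(2π·102) = 3.269×10^-4 m·K/W
R_calcium silicate = ΣR − ΣR_known = 2.511 − 3.269×10^-4 = 2.511 m·K/W
ln(r₂/r₁)/(2πk) = 2.511 ⇒ k = 0.7851/(2π·2.511) = 0.0498 W/m·K

k = 0.0498 W/m·K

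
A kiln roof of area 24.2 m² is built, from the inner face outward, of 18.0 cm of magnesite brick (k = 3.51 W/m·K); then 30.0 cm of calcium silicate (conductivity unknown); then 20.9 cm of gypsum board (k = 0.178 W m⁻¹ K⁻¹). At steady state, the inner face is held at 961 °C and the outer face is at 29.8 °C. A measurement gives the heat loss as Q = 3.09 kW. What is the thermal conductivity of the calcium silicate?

k = 0.0494 W/m·K

ΣR = ΔT/Q = |961 − 29.8|/3090 = 0.3014 K/W
Known resistances:
  R_magnesite brick = L/(kA) = 0.180/(3.51·24.2) = 0.002119 K/W
  R_gypsum board = L/(kA) = 0.209/(0.178·24.2) = 0.04852 K/W
R_calcium silicate = ΣR − ΣR_known = 0.3014 − 0.05064 = 0.2508 K/W
L/(kA) = 0.2508 ⇒ k = 0.300/(0.2508·24.2) = 0.0494 W/m·K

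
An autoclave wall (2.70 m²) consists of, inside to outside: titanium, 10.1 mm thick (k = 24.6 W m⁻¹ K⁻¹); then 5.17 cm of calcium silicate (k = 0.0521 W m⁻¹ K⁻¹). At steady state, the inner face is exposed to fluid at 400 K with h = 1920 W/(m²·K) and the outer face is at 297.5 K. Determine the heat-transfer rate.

Series thermal resistances, inner to outer:
  R_conv,in = 1/(hA) = 1/(1920·2.70) = 1.929×10^-4 K/W
  R_titanium = L/(kA) = 0.0101/(24.6·2.70) = 1.521×10^-4 K/W
  R_calcium silicate = L/(kA) = 0.0517/(0.0521·2.70) = 0.3675 K/W
ΣR = 1.929×10^-4 + 1.521×10^-4 + 0.3675 = 0.3678 K/W
Q = ΔT/ΣR = (400 K − 297.5 K)/0.3678 = 279 W

Q = 279 W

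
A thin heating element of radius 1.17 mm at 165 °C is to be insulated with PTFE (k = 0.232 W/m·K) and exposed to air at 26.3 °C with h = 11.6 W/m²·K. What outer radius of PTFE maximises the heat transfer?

r_cr = 2.00 cm

For a cylinder, r_cr = k_ins/h = 0.232/11.6 = 0.0200 m = 2.00 cm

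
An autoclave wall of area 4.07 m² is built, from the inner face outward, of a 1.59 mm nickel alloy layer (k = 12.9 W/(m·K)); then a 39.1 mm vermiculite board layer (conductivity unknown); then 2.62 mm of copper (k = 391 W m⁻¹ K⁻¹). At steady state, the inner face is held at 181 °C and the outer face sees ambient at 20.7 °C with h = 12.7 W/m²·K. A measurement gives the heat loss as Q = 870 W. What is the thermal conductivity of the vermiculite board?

ΣR = ΔT/Q = |181 − 20.7|/870 = 0.1843 K/W
Known resistances:
  R_nickel alloy = L/(kA) = 0.00159/(12.9·4.07) = 3.028×10^-5 K/W
  R_copper = L/(kA) = 0.00262/(391·4.07) = 1.646×10^-6 K/W
  R_conv,out = 1/(hA) = 1/(12.7·4.07) = 0.01935 K/W
R_vermiculite board = ΣR − ΣR_known = 0.1843 − 0.01938 = 0.1649 K/W
L/(kA) = 0.1649 ⇒ k = 0.0391/(0.1649·4.07) = 0.0583 W/m·K

k = 0.0583 W/m·K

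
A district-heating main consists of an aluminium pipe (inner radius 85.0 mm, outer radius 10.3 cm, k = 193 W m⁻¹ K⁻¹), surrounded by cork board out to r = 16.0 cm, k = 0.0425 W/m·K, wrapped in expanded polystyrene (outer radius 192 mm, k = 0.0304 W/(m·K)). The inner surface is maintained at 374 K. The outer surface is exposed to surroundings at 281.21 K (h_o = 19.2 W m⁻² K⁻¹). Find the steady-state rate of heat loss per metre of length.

Q' = 35.1 W/m

Treat each layer as a resistance in series:
  R'_aluminium = ln(0.103/0.0850)/(2πk) = 0.1921/(2π·193) = 1.584×10^-4 m·K/W
  R'_cork board = ln(0.160/0.103)/(2πk) = 0.4404/(2π·0.0425) = 1.649 m·K/W
  R'_expanded polystyrene = ln(0.192/0.160)/(2πk) = 0.1823/(2π·0.0304) = 0.9545 m·K/W
  R'_conv,out = 1/(2πr h) = 1/(2π·0.192·19.2) = 0.04317 m·K/W
ΣR = 1.584×10^-4 + 1.649 + 0.9545 + 0.04317 = 2.647 m·K/W
Q' = ΔT/ΣR = (374 K − 281.21 K)/2.647 = 35.1 W/m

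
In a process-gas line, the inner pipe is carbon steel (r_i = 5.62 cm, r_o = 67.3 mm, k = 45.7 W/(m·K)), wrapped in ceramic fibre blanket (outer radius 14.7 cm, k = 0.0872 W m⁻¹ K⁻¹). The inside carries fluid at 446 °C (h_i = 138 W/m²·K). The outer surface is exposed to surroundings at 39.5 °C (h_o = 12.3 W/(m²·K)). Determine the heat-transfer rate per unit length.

Q' = 265 W/m

Series thermal resistances, inner to outer:
  R'_conv,in = 1/(2πr h) = 1/(2π·0.0562·138) = 0.02052 m·K/W
  R'_carbon steel = ln(0.0673/0.0562)/(2πk) = 0.1802/(2π·45.7) = 6.277×10^-4 m·K/W
  R'_ceramic fibre blanket = ln(0.147/0.0673)/(2πk) = 0.7813/(2π·0.0872) = 1.426 m·K/W
  R'_conv,out = 1/(2πr h) = 1/(2π·0.147·12.3) = 0.08802 m·K/W
ΣR = 0.02052 + 6.277×10^-4 + 1.426 + 0.08802 = 1.535 m·K/W
Q' = ΔT/ΣR = (446 °C − 39.5 °C)/1.535 = 265 W/m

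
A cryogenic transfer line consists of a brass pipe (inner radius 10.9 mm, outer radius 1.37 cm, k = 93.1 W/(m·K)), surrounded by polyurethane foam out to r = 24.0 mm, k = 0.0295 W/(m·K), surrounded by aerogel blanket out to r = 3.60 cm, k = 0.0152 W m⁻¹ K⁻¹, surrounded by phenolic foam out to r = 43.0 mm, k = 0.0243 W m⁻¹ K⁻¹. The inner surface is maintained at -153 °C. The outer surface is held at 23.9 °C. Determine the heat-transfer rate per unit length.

Treat each layer as a resistance in series:
  R'_brass = ln(0.0137/0.0109)/(2πk) = 0.2286/(2π·93.1) = 3.908×10^-4 m·K/W
  R'_polyurethane foam = ln(0.0240/0.0137)/(2πk) = 0.5607/(2π·0.0295) = 3.025 m·K/W
  R'_aerogel blanket = ln(0.0360/0.0240)/(2πk) = 0.4055/(2π·0.0152) = 4.246 m·K/W
  R'_phenolic foam = ln(0.0430/0.0360)/(2πk) = 0.1777/(2π·0.0243) = 1.164 m·K/W
ΣR = 3.908×10^-4 + 3.025 + 4.246 + 1.164 = 8.435 m·K/W
Q' = ΔT/ΣR = (-153 °C − 23.9 °C)/8.435 = -21.0 W/m
(Negative Q' ⇒ heat flows inward; heat gain = 21.0 W/m.)

Q' = 21.0 W/m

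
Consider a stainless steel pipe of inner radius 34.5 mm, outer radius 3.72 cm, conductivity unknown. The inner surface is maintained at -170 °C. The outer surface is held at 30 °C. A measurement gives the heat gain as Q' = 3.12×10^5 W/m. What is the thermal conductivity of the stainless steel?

ΣR = ΔT/Q' = |-170 − 30|/3.12×10^5 = 6.410×10^-4 m·K/W
ln(r₂/r₁)/(2πk) = 6.410×10^-4 ⇒ k = 0.07535/(2π·6.410×10^-4) = 18.7 W/m·K

k = 18.7 W/m·K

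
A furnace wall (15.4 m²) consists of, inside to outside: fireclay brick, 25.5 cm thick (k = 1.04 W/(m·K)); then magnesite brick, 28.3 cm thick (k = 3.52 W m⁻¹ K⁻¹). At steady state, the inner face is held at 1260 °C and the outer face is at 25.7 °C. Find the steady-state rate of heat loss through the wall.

Q = 58400 W

Resistance network (inner→outer):
  R_fireclay brick = L/(kA) = 0.255/(1.04·15.4) = 0.01592 K/W
  R_magnesite brick = L/(kA) = 0.283/(3.52·15.4) = 0.005221 K/W
ΣR = 0.01592 + 0.005221 = 0.02114 K/W
Q = ΔT/ΣR = (1260 °C − 25.7 °C)/0.02114 = 58400 W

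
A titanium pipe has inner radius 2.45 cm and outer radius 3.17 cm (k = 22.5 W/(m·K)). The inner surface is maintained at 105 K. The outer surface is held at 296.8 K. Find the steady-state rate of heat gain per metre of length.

Q' = 2πk·ΔT/ln(r₂/r₁) = 2π × 22.5 × 191.8 / ln(0.0317/0.0245) = 1.05×10^5 W/m

Q' = 1.05×10^5 W/m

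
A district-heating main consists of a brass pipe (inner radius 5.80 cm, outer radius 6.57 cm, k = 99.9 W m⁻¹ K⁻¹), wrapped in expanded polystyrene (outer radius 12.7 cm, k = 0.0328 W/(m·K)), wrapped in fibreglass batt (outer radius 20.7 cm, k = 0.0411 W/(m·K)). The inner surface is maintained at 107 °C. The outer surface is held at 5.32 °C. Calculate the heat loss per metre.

Treat each layer as a resistance in series:
  R'_brass = ln(0.0657/0.0580)/(2πk) = 0.1247/(2π·99.9) = 1.986×10^-4 m·K/W
  R'_expanded polystyrene = ln(0.127/0.0657)/(2πk) = 0.6591/(2π·0.0328) = 3.198 m·K/W
  R'_fibreglass batt = ln(0.207/0.127)/(2πk) = 0.4885/(2π·0.0411) = 1.892 m·K/W
ΣR = 1.986×10^-4 + 3.198 + 1.892 = 5.090 m·K/W
Q' = ΔT/ΣR = (107 °C − 5.32 °C)/5.090 = 20.0 W/m

Q' = 20.0 W/m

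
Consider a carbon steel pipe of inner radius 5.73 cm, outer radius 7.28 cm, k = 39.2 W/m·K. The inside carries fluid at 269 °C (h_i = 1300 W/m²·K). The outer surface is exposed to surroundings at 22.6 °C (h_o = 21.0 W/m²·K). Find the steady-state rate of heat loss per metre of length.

Treat each layer as a resistance in series:
  R'_conv,in = 1/(2πr h) = 1/(2π·0.0573·1300) = 0.002137 m·K/W
  R'_carbon steel = ln(0.0728/0.0573)/(2πk) = 0.2394/(2π·39.2) = 9.720×10^-4 m·K/W
  R'_conv,out = 1/(2πr h) = 1/(2π·0.0728·21.0) = 0.1041 m·K/W
ΣR = 0.002137 + 9.720×10^-4 + 0.1041 = 0.1072 m·K/W
Q' = ΔT/ΣR = (269 °C − 22.6 °C)/0.1072 = 2300 W/m

Q' = 2.30 kW/m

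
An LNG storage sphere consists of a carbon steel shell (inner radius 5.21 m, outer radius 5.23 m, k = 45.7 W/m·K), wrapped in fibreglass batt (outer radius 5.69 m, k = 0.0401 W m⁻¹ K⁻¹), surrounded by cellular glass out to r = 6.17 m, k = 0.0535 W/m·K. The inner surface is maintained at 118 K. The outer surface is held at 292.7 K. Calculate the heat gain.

Q = 3.42 kW

Series thermal resistances, inner to outer:
  R_carbon steel = (1/5.21 − 1/5.23)/(4πk) = 7.340×10^-4/(4π·45.7) = 1.278×10^-6 K/W
  R_fibreglass batt = (1/5.23 − 1/5.69)/(4πk) = 0.01546/(4π·0.0401) = 0.03068 K/W
  R_cellular glass = (1/5.69 − 1/6.17)/(4πk) = 0.01367/(4π·0.0535) = 0.02034 K/W
ΣR = 1.278×10^-6 + 0.03068 + 0.02034 = 0.05102 K/W
Q = ΔT/ΣR = (118 K − 292.7 K)/0.05102 = -3420 W
(Negative Q ⇒ heat flows inward; heat gain = 3420 W.)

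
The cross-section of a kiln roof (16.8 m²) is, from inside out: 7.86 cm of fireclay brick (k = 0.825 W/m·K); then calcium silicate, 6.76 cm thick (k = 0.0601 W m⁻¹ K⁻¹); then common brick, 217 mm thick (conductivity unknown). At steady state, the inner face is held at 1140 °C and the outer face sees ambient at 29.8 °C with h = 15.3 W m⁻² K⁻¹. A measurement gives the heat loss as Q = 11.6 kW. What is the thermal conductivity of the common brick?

k = 0.673 W/m·K

ΣR = ΔT/Q = |1140 − 29.8|/11600 = 0.09571 K/W
Known resistances:
  R_fireclay brick = L/(kA) = 0.0786/(0.825·16.8) = 0.005671 K/W
  R_calcium silicate = L/(kA) = 0.0676/(0.0601·16.8) = 0.06695 K/W
  R_conv,out = 1/(hA) = 1/(15.3·16.8) = 0.003890 K/W
R_common brick = ΣR − ΣR_known = 0.09571 − 0.07651 = 0.01920 K/W
L/(kA) = 0.01920 ⇒ k = 0.217/(0.01920·16.8) = 0.673 W/m·K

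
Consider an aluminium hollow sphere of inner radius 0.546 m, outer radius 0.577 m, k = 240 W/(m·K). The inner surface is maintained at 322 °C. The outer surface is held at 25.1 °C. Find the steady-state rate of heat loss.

Q = 9100 kW

Q = 4πk·ΔT/(1/r₁ − 1/r₂) = 4π × 240 × 296.9 / (1/0.546 − 1/0.577) = 9.10×10^6 W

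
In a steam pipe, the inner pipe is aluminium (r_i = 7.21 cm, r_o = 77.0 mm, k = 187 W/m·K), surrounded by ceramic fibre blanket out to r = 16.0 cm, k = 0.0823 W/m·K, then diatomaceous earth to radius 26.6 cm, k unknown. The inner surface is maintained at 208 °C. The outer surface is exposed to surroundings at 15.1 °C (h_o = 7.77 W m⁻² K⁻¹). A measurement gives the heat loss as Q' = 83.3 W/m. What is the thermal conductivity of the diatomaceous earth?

k = 0.0981 W/m·K

ΣR = ΔT/Q' = |208 − 15.1|/83.3 = 2.316 m·K/W
Known resistances:
  R'_aluminium = ln(0.0770/0.0721)/(2πk) = 0.06575/(2π·187) = 5.596×10^-5 m·K/W
  R'_ceramic fibre blanket = ln(0.160/0.0770)/(2πk) = 0.7314/(2π·0.0823) = 1.414 m·K/W
  R'_conv,out = 1/(2πr h) = 1/(2π·0.266·7.77) = 0.07700 m·K/W
R_diatomaceous earth = ΣR − ΣR_known = 2.316 − 1.491 = 0.8250 m·K/W
ln(r₂/r₁)/(2πk) = 0.8250 ⇒ k = 0.5083/(2π·0.8250) = 0.0981 W/m·K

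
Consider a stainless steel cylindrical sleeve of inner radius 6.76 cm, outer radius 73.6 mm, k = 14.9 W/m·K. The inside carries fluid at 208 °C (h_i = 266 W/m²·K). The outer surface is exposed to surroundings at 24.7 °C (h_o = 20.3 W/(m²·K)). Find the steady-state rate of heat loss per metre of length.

Q' = 1580 W/m

Treat each layer as a resistance in series:
  R'_conv,in = 1/(2πr h) = 1/(2π·0.0676·266) = 0.008851 m·K/W
  R'_stainless steel = ln(0.0736/0.0676)/(2πk) = 0.08504/(2π·14.9) = 9.083×10^-4 m·K/W
  R'_conv,out = 1/(2πr h) = 1/(2π·0.0736·20.3) = 0.1065 m·K/W
ΣR = 0.008851 + 9.083×10^-4 + 0.1065 = 0.1163 m·K/W
Q' = ΔT/ΣR = (208 °C − 24.7 °C)/0.1163 = 1580 W/m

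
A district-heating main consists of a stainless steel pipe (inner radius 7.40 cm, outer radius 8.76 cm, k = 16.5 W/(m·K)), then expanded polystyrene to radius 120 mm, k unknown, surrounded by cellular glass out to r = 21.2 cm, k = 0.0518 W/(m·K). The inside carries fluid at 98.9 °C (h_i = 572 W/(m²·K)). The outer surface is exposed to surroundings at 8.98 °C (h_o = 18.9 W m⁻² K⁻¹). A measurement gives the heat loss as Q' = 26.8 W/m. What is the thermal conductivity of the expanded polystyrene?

k = 0.0321 W/m·K

ΣR = ΔT/Q' = |98.9 − 8.98|/26.8 = 3.355 m·K/W
Known resistances:
  R'_conv,in = 1/(2πr h) = 1/(2π·0.0740·572) = 0.003760 m·K/W
  R'_stainless steel = ln(0.0876/0.0740)/(2πk) = 0.1687/(2π·16.5) = 0.001627 m·K/W
  R'_cellular glass = ln(0.212/0.120)/(2πk) = 0.5691/(2π·0.0518) = 1.749 m·K/W
  R'_conv,out = 1/(2πr h) = 1/(2π·0.212·18.9) = 0.03972 m·K/W
R_expanded polystyrene = ΣR − ΣR_known = 3.355 − 1.794 = 1.561 m·K/W
ln(r₂/r₁)/(2πk) = 1.561 ⇒ k = 0.3147/(2π·1.561) = 0.0321 W/m·K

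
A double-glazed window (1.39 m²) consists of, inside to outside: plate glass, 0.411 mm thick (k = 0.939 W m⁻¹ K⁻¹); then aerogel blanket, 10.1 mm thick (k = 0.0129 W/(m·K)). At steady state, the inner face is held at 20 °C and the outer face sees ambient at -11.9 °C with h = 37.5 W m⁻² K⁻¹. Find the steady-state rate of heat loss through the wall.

Q = 54.7 W

Resistance network (inner→outer):
  R_plate glass = L/(kA) = 4.11×10^-4/(0.939·1.39) = 3.149×10^-4 K/W
  R_aerogel blanket = L/(kA) = 0.0101/(0.0129·1.39) = 0.5633 K/W
  R_conv,out = 1/(hA) = 1/(37.5·1.39) = 0.01918 K/W
ΣR = 3.149×10^-4 + 0.5633 + 0.01918 = 0.5828 K/W
Q = ΔT/ΣR = (20 °C − -11.9 °C)/0.5828 = 54.7 W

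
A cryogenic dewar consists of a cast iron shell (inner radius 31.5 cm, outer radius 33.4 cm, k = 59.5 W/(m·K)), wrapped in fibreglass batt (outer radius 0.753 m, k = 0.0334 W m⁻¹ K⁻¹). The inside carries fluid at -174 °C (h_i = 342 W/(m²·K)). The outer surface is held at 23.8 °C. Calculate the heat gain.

Resistance network (inner→outer):
  R_conv,in = 1/(4πr²h) = 1/(4π·0.315²·342) = 0.002345 K/W
  R_cast iron = (1/0.315 − 1/0.334)/(4πk) = 0.1806/(4π·59.5) = 2.415×10^-4 K/W
  R_fibreglass batt = (1/0.334 − 1/0.753)/(4πk) = 1.666/(4π·0.0334) = 3.969 K/W
ΣR = 0.002345 + 2.415×10^-4 + 3.969 = 3.972 K/W
Q = ΔT/ΣR = (-174 °C − 23.8 °C)/3.972 = -49.8 W
(Negative Q ⇒ heat flows inward; heat gain = 49.8 W.)

Q = 49.8 W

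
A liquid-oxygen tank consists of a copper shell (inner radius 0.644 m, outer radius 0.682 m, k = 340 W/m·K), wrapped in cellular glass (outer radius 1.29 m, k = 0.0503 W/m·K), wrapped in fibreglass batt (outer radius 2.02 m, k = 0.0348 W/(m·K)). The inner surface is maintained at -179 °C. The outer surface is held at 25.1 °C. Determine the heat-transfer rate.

Q = 118 W

Treat each layer as a resistance in series:
  R_copper = (1/0.644 − 1/0.682)/(4πk) = 0.08652/(4π·340) = 2.025×10^-5 K/W
  R_cellular glass = (1/0.682 − 1/1.29)/(4πk) = 0.6911/(4π·0.0503) = 1.093 K/W
  R_fibreglass batt = (1/1.29 − 1/2.02)/(4πk) = 0.2801/(4π·0.0348) = 0.6406 K/W
ΣR = 2.025×10^-5 + 1.093 + 0.6406 = 1.734 K/W
Q = ΔT/ΣR = (-179 °C − 25.1 °C)/1.734 = -118 W
(Negative Q ⇒ heat flows inward; heat gain = 118 W.)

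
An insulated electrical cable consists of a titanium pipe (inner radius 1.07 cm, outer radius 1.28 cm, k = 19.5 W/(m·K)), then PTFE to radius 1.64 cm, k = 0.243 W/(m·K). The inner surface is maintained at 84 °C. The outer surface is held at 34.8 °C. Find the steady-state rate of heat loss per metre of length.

Q' = 300 W/m

Resistance network (inner→outer):
  R'_titanium = ln(0.0128/0.0107)/(2πk) = 0.1792/(2π·19.5) = 0.001463 m·K/W
  R'_PTFE = ln(0.0164/0.0128)/(2πk) = 0.2478/(2π·0.243) = 0.1623 m·K/W
ΣR = 0.001463 + 0.1623 = 0.1638 m·K/W
Q' = ΔT/ΣR = (84 °C − 34.8 °C)/0.1638 = 300 W/m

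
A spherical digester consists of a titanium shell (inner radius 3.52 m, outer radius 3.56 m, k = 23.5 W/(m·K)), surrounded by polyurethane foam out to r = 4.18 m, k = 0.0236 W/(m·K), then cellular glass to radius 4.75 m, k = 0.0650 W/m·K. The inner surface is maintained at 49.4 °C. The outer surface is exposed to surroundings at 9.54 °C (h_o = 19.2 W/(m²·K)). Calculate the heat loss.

Q = 227 W

Series thermal resistances, inner to outer:
  R_titanium = (1/3.52 − 1/3.56)/(4πk) = 0.003192/(4π·23.5) = 1.081×10^-5 K/W
  R_polyurethane foam = (1/3.56 − 1/4.18)/(4πk) = 0.04166/(4π·0.0236) = 0.1405 K/W
  R_cellular glass = (1/4.18 − 1/4.75)/(4πk) = 0.02871/(4π·0.0650) = 0.03515 K/W
  R_conv,out = 1/(4πr²h) = 1/(4π·4.75²·19.2) = 1.837×10^-4 K/W
ΣR = 1.081×10^-5 + 0.1405 + 0.03515 + 1.837×10^-4 = 0.1758 K/W
Q = ΔT/ΣR = (49.4 °C − 9.54 °C)/0.1758 = 227 W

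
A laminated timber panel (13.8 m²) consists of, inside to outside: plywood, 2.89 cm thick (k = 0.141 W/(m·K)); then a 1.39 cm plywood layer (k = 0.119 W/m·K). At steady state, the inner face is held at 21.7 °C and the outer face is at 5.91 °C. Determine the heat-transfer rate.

Series thermal resistances, inner to outer:
  R_plywood = L/(kA) = 0.0289/(0.141·13.8) = 0.01485 K/W
  R_plywood = L/(kA) = 0.0139/(0.119·13.8) = 0.008464 K/W
ΣR = 0.01485 + 0.008464 = 0.02331 K/W
Q = ΔT/ΣR = (21.7 °C − 5.91 °C)/0.02331 = 677 W

Q = 677 W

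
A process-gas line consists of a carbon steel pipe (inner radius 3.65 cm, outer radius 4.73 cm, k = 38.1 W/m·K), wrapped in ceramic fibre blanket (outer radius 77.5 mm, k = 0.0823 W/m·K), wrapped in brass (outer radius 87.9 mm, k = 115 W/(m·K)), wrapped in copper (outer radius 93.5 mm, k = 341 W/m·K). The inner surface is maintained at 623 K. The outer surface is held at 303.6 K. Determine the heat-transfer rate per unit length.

Series thermal resistances, inner to outer:
  R'_carbon steel = ln(0.0473/0.0365)/(2πk) = 0.2592/(2π·38.1) = 0.001083 m·K/W
  R'_ceramic fibre blanket = ln(0.0775/0.0473)/(2πk) = 0.4938/(2π·0.0823) = 0.9549 m·K/W
  R'_brass = ln(0.0879/0.0775)/(2πk) = 0.1259/(2π·115) = 1.743×10^-4 m·K/W
  R'_copper = ln(0.0935/0.0879)/(2πk) = 0.06176/(2π·341) = 2.883×10^-5 m·K/W
ΣR = 0.001083 + 0.9549 + 1.743×10^-4 + 2.883×10^-5 = 0.9562 m·K/W
Q' = ΔT/ΣR = (623 K − 303.6 K)/0.9562 = 334 W/m

Q' = 334 W/m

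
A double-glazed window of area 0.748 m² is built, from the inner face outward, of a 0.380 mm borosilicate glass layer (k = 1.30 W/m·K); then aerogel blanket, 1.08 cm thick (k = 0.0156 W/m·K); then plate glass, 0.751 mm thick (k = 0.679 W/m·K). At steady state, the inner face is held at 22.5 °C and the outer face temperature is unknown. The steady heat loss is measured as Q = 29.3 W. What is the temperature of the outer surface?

Sum the resistances:
  R_borosilicate glass = L/(kA) = 3.80×10^-4/(1.30·0.748) = 3.908×10^-4 K/W
  R_aerogel blanket = L/(kA) = 0.0108/(0.0156·0.748) = 0.9255 K/W
  R_plate glass = L/(kA) = 7.51×10^-4/(0.679·0.748) = 0.001479 K/W
ΣR = 0.9274 K/W
ΔT = Q·ΣR = 29.3 × 0.9274 = 27.17 K
Heat flows outward, so T_out = T_in − ΔT = 22.5 − 27.17 = -4.67 °C

T_out = -4.67 °C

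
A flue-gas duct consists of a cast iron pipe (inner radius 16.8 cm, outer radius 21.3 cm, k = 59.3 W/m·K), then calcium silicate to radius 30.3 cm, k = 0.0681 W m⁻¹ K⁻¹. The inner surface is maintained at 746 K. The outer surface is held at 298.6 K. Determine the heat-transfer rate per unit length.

Q' = 543 W/m

Series thermal resistances, inner to outer:
  R'_cast iron = ln(0.213/0.168)/(2πk) = 0.2373/(2π·59.3) = 6.370×10^-4 m·K/W
  R'_calcium silicate = ln(0.303/0.213)/(2πk) = 0.3524/(2π·0.0681) = 0.8237 m·K/W
ΣR = 6.370×10^-4 + 0.8237 = 0.8243 m·K/W
Q' = ΔT/ΣR = (746 K − 298.6 K)/0.8243 = 543 W/m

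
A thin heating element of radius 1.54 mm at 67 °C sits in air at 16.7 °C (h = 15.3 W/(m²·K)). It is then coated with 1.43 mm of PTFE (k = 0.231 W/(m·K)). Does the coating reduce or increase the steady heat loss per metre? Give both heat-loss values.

Critical radius for a cylinder: r_cr = k/h = 0.0151 m = 1.51 cm.
Outer radius after coating: r₂ = 0.00154 + 0.00143 = 0.00297 m.
Since r₁ < r_cr and r₂ ≤ r_cr, the coating moves toward the maximum at r_cr — heat loss rises.
Bare: R = 1/(2πr₁h) = 6.755 m·K/W; Q = 50.3/6.755 = 7.45 W/m.
Coated: R = R_cond + R_conv = 3.955 m·K/W; Q = 50.3/3.955 = 12.7 W/m.

increases: 7.45 → 12.7 W/m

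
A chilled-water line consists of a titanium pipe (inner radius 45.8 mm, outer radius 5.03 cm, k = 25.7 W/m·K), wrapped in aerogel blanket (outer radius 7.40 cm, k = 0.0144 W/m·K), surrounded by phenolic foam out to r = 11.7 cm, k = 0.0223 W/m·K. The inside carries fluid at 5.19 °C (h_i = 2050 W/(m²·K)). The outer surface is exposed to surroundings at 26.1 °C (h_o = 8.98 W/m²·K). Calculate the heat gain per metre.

Q' = 2.72 W/m

Treat each layer as a resistance in series:
  R'_conv,in = 1/(2πr h) = 1/(2π·0.0458·2050) = 0.001695 m·K/W
  R'_titanium = ln(0.0503/0.0458)/(2πk) = 0.09372/(2π·25.7) = 5.804×10^-4 m·K/W
  R'_aerogel blanket = ln(0.0740/0.0503)/(2πk) = 0.3861/(2π·0.0144) = 4.267 m·K/W
  R'_phenolic foam = ln(0.117/0.0740)/(2πk) = 0.4581/(2π·0.0223) = 3.270 m·K/W
  R'_conv,out = 1/(2πr h) = 1/(2π·0.117·8.98) = 0.1515 m·K/W
ΣR = 0.001695 + 5.804×10^-4 + 4.267 + 3.270 + 0.1515 = 7.691 m·K/W
Q' = ΔT/ΣR = (5.19 °C − 26.1 °C)/7.691 = -2.72 W/m
(Negative Q' ⇒ heat flows inward; heat gain = 2.72 W/m.)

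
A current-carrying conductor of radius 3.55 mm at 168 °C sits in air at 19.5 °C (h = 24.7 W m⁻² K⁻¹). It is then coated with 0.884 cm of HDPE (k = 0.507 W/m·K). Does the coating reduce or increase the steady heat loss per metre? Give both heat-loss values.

Critical radius for a cylinder: r_cr = k/h = 0.0205 m = 2.05 cm.
Outer radius after coating: r₂ = 0.00355 + 0.00884 = 0.01239 m.
Since r₁ < r_cr and r₂ ≤ r_cr, the coating moves toward the maximum at r_cr — heat loss rises.
Bare: R = 1/(2πr₁h) = 1.815 m·K/W; Q = 148.5/1.815 = 81.8 W/m.
Coated: R = R_cond + R_conv = 0.9124 m·K/W; Q = 148.5/0.9124 = 163 W/m.

increases: 81.8 → 163 W/m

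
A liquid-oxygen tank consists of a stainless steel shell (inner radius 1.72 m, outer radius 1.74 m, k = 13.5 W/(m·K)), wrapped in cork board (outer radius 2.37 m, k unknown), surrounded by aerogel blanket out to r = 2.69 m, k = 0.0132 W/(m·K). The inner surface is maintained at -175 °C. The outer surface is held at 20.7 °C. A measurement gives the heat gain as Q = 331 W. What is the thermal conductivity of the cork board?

k = 0.0421 W/m·K

ΣR = ΔT/Q = |-175 − 20.7|/331 = 0.5912 K/W
Known resistances:
  R_stainless steel = (1/1.72 − 1/1.74)/(4πk) = 0.006683/(4π·13.5) = 3.939×10^-5 K/W
  R_aerogel blanket = (1/2.37 − 1/2.69)/(4πk) = 0.05019/(4π·0.0132) = 0.3026 K/W
R_cork board = ΣR − ΣR_known = 0.5912 − 0.3026 = 0.2886 K/W
(1/r₁−1/r₂)/(4πk) = 0.2886 ⇒ k = 0.1528/(4π·0.2886) = 0.0421 W/m·K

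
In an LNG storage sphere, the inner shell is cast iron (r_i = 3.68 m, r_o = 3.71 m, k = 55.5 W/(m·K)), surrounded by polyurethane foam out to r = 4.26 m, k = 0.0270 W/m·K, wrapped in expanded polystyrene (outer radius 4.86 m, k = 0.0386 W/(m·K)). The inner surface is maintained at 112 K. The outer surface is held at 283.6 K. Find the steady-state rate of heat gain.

Treat each layer as a resistance in series:
  R_cast iron = (1/3.68 − 1/3.71)/(4πk) = 0.002197/(4π·55.5) = 3.151×10^-6 K/W
  R_polyurethane foam = (1/3.71 − 1/4.26)/(4πk) = 0.03480/(4π·0.0270) = 0.1026 K/W
  R_expanded polystyrene = (1/4.26 − 1/4.86)/(4πk) = 0.02898/(4π·0.0386) = 0.05975 K/W
ΣR = 3.151×10^-6 + 0.1026 + 0.05975 = 0.1624 K/W
Q = ΔT/ΣR = (112 K − 283.6 K)/0.1624 = -1060 W
(Negative Q ⇒ heat flows inward; heat gain = 1060 W.)

Q = 1060 W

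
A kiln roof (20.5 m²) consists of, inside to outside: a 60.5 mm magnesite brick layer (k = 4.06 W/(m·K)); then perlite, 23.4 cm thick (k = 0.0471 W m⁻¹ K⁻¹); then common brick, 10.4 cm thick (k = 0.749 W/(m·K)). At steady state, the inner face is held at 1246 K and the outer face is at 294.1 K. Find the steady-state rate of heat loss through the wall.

Q = 3.81 kW

Series thermal resistances, inner to outer:
  R_magnesite brick = L/(kA) = 0.0605/(4.06·20.5) = 7.269×10^-4 K/W
  R_perlite = L/(kA) = 0.234/(0.0471·20.5) = 0.2423 K/W
  R_common brick = L/(kA) = 0.104/(0.749·20.5) = 0.006773 K/W
ΣR = 7.269×10^-4 + 0.2423 + 0.006773 = 0.2498 K/W
Q = ΔT/ΣR = (1246 K − 294.1 K)/0.2498 = 3810 W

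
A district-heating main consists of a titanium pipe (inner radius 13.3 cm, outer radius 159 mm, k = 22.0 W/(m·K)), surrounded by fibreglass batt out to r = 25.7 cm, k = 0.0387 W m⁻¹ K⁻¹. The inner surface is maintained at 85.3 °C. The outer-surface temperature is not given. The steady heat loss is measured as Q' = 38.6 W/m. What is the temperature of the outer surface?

T_out = 9.03 °C

Series resistances:
  R'_titanium = ln(0.159/0.133)/(2πk) = 0.1786/(2π·22.0) = 0.001292 m·K/W
  R'_fibreglass batt = ln(0.257/0.159)/(2πk) = 0.4802/(2π·0.0387) = 1.975 m·K/W
ΣR = 1.976 m·K/W
ΔT = Q'·ΣR = 38.6 × 1.976 = 76.27 K
Heat flows outward, so T_out = T_in − ΔT = 85.3 − 76.27 = 9.03 °C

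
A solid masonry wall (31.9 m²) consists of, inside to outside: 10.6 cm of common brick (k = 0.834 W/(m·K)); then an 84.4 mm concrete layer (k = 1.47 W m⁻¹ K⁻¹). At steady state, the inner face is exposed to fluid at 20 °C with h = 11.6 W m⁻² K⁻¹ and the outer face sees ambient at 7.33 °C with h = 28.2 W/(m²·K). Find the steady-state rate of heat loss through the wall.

Series thermal resistances, inner to outer:
  R_conv,in = 1/(hA) = 1/(11.6·31.9) = 0.002702 K/W
  R_common brick = L/(kA) = 0.106/(0.834·31.9) = 0.003984 K/W
  R_concrete = L/(kA) = 0.0844/(1.47·31.9) = 0.001800 K/W
  R_conv,out = 1/(hA) = 1/(28.2·31.9) = 0.001112 K/W
ΣR = 0.002702 + 0.003984 + 0.001800 + 0.001112 = 0.009598 K/W
Q = ΔT/ΣR = (20 °C − 7.33 °C)/0.009598 = 1320 W

Q = 1320 W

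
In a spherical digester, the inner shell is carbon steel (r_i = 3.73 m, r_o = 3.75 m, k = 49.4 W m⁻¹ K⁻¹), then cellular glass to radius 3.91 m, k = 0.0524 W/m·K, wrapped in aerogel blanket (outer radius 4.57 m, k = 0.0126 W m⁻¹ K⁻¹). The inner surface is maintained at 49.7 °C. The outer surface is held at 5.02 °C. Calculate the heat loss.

Resistance network (inner→outer):
  R_carbon steel = (1/3.73 − 1/3.75)/(4πk) = 0.001430/(4π·49.4) = 2.303×10^-6 K/W
  R_cellular glass = (1/3.75 − 1/3.91)/(4πk) = 0.01091/(4π·0.0524) = 0.01657 K/W
  R_aerogel blanket = (1/3.91 − 1/4.57)/(4πk) = 0.03694/(4π·0.0126) = 0.2333 K/W
ΣR = 2.303×10^-6 + 0.01657 + 0.2333 = 0.2499 K/W
Q = ΔT/ΣR = (49.7 °C − 5.02 °C)/0.2499 = 179 W

Q = 179 W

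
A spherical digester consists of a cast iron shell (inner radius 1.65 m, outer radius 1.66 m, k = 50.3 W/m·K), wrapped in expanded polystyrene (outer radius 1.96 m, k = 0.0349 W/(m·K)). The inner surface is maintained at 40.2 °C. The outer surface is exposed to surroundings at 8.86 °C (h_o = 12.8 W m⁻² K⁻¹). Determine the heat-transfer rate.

Q = 148 W

Series thermal resistances, inner to outer:
  R_cast iron = (1/1.65 − 1/1.66)/(4πk) = 0.003651/(4π·50.3) = 5.776×10^-6 K/W
  R_expanded polystyrene = (1/1.66 − 1/1.96)/(4πk) = 0.09221/(4π·0.0349) = 0.2102 K/W
  R_conv,out = 1/(4πr²h) = 1/(4π·1.96²·12.8) = 0.001618 K/W
ΣR = 5.776×10^-6 + 0.2102 + 0.001618 = 0.2118 K/W
Q = ΔT/ΣR = (40.2 °C − 8.86 °C)/0.2118 = 148 W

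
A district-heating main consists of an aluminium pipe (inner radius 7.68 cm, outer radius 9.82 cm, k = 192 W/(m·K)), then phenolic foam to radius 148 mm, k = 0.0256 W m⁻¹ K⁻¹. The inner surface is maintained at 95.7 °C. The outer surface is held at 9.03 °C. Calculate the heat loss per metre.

Q' = 34.0 W/m

Resistance network (inner→outer):
  R'_aluminium = ln(0.0982/0.0768)/(2πk) = 0.2458/(2π·192) = 2.038×10^-4 m·K/W
  R'_phenolic foam = ln(0.148/0.0982)/(2πk) = 0.4102/(2π·0.0256) = 2.550 m·K/W
ΣR = 2.038×10^-4 + 2.550 = 2.550 m·K/W
Q' = ΔT/ΣR = (95.7 °C − 9.03 °C)/2.550 = 34.0 W/m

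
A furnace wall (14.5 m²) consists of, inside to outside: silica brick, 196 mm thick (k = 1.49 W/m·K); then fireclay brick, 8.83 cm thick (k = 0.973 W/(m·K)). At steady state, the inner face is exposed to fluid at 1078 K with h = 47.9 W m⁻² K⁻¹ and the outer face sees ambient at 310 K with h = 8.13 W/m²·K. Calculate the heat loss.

Treat each layer as a resistance in series:
  R_conv,in = 1/(hA) = 1/(47.9·14.5) = 0.001440 K/W
  R_silica brick = L/(kA) = 0.196/(1.49·14.5) = 0.009072 K/W
  R_fireclay brick = L/(kA) = 0.0883/(0.973·14.5) = 0.006259 K/W
  R_conv,out = 1/(hA) = 1/(8.13·14.5) = 0.008483 K/W
ΣR = 0.001440 + 0.009072 + 0.006259 + 0.008483 = 0.02525 K/W
Q = ΔT/ΣR = (1078 K − 310 K)/0.02525 = 30400 W

Q = 30.4 kW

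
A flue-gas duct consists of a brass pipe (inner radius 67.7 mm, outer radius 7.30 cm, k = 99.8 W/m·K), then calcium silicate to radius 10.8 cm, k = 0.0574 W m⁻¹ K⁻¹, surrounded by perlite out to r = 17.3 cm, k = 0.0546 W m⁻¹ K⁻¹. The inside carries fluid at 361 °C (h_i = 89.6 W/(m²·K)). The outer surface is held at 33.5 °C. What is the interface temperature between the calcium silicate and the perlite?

T = 214 °C

Treat each layer as a resistance in series:
  R'_conv,in = 1/(2πr h) = 1/(2π·0.0677·89.6) = 0.02624 m·K/W
  R'_brass = ln(0.0730/0.0677)/(2πk) = 0.07537/(2π·99.8) = 1.202×10^-4 m·K/W
  R'_calcium silicate = ln(0.108/0.0730)/(2πk) = 0.3917/(2π·0.0574) = 1.086 m·K/W
  R'_perlite = ln(0.173/0.108)/(2πk) = 0.4712/(2π·0.0546) = 1.373 m·K/W
ΣR = 0.02624 + 1.202×10^-4 + 1.086 + 1.373 = 2.485 m·K/W
Q' = ΔT/ΣR = (361 °C − 33.5 °C)/2.485 = 131.8 W/m
From the inner boundary to the calcium silicate/perlite interface, ΣR_partial = 1.112 m·K/W.
T_interface = T_in − Q'·ΣR_partial = 361 °C − (131.8)(1.112) = 214 °C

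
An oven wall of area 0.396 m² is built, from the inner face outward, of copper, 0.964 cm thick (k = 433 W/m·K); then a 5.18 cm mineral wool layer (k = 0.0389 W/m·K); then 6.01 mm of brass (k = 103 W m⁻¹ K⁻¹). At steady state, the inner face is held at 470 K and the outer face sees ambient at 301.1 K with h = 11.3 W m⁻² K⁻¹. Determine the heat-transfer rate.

Series thermal resistances, inner to outer:
  R_copper = L/(kA) = 0.00964/(433·0.396) = 5.622×10^-5 K/W
  R_mineral wool = L/(kA) = 0.0518/(0.0389·0.396) = 3.363 K/W
  R_brass = L/(kA) = 0.00601/(103·0.396) = 1.473×10^-4 K/W
  R_conv,out = 1/(hA) = 1/(11.3·0.396) = 0.2235 K/W
ΣR = 5.622×10^-5 + 3.363 + 1.473×10^-4 + 0.2235 = 3.587 K/W
Q = ΔT/ΣR = (470 K − 301.1 K)/3.587 = 47.1 W

Q = 47.1 W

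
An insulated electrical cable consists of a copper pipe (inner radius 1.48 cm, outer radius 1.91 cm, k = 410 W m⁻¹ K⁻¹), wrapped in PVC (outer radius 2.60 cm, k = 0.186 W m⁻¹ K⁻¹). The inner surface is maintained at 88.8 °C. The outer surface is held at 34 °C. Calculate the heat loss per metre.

Series thermal resistances, inner to outer:
  R'_copper = ln(0.0191/0.0148)/(2πk) = 0.2551/(2π·410) = 9.901×10^-5 m·K/W
  R'_PVC = ln(0.0260/0.0191)/(2πk) = 0.3084/(2π·0.186) = 0.2639 m·K/W
ΣR = 9.901×10^-5 + 0.2639 = 0.2640 m·K/W
Q' = ΔT/ΣR = (88.8 °C − 34 °C)/0.2640 = 208 W/m

Q' = 208 W/m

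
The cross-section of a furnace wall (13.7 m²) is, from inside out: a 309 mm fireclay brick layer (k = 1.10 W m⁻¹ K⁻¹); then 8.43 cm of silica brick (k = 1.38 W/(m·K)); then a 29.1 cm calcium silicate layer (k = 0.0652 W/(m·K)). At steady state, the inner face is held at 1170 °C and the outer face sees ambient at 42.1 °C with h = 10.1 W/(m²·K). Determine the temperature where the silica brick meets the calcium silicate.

Treat each layer as a resistance in series:
  R_fireclay brick = L/(kA) = 0.309/(1.10·13.7) = 0.02050 K/W
  R_silica brick = L/(kA) = 0.0843/(1.38·13.7) = 0.004459 K/W
  R_calcium silicate = L/(kA) = 0.291/(0.0652·13.7) = 0.3258 K/W
  R_conv,out = 1/(hA) = 1/(10.1·13.7) = 0.007227 K/W
ΣR = 0.02050 + 0.004459 + 0.3258 + 0.007227 = 0.3580 K/W
Q = ΔT/ΣR = (1170 °C − 42.1 °C)/0.3580 = 3151 W
From the inner boundary to the silica brick/calcium silicate interface, ΣR_partial = 0.02496 K/W.
T_interface = T_in − Q·ΣR_partial = 1170 °C − (3151)(0.02496) = 1091 °C

T = 1091 °C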